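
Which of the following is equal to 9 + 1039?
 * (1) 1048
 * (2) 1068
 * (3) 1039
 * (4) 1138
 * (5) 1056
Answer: 1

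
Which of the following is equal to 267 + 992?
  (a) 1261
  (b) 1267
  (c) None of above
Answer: c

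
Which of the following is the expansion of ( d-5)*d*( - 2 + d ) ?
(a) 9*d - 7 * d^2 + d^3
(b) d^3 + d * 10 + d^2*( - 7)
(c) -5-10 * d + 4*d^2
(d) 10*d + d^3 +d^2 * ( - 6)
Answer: b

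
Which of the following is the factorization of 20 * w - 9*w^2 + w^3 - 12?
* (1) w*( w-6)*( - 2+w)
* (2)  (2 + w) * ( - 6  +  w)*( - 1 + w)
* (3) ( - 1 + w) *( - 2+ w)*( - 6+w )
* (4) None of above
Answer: 3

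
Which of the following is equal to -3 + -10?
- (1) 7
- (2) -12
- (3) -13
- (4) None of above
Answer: 3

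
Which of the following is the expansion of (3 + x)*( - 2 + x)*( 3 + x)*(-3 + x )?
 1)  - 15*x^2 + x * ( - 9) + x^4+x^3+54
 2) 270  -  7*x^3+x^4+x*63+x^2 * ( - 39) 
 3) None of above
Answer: 1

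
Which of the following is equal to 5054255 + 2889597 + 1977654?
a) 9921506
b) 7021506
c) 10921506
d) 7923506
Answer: a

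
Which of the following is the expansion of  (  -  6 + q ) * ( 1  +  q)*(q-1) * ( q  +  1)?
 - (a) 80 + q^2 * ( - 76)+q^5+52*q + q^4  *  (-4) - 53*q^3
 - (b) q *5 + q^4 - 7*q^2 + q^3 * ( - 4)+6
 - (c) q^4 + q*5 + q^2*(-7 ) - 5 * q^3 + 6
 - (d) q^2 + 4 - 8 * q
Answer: c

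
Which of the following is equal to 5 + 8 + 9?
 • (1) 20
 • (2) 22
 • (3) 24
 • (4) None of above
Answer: 2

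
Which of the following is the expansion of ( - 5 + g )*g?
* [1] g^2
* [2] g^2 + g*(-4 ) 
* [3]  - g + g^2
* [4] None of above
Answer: 4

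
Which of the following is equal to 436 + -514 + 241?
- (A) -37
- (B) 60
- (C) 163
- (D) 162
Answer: C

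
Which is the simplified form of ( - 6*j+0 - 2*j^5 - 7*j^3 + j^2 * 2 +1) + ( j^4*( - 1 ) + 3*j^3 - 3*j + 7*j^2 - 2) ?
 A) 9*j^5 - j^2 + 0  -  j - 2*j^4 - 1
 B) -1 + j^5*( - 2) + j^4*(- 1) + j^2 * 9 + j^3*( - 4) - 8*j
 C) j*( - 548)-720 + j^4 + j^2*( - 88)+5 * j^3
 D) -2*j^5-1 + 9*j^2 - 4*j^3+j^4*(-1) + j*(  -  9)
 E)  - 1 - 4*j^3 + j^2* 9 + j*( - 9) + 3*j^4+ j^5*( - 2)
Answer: D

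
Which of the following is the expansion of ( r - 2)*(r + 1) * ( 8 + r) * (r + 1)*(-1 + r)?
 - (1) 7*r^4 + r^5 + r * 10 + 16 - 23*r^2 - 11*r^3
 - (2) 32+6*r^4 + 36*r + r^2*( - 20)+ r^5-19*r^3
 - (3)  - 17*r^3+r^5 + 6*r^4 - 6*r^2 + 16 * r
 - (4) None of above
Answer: 1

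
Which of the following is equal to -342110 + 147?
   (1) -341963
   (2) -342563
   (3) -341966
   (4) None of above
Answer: 1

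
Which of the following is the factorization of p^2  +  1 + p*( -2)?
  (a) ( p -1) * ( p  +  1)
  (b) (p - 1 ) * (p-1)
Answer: b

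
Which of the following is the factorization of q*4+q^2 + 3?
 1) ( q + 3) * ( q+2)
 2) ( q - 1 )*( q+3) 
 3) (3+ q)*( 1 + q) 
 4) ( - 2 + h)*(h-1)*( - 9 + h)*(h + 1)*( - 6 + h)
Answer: 3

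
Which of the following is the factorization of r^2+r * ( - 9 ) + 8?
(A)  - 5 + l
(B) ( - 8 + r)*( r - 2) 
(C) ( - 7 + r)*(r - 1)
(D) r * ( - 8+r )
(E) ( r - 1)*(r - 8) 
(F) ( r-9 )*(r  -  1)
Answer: E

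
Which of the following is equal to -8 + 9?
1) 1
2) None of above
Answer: 1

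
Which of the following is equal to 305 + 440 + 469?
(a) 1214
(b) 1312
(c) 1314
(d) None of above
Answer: a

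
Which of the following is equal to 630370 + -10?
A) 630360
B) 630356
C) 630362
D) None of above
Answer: A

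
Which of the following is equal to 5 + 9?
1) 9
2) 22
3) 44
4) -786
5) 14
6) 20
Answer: 5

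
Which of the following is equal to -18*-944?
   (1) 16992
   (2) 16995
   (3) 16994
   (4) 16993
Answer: 1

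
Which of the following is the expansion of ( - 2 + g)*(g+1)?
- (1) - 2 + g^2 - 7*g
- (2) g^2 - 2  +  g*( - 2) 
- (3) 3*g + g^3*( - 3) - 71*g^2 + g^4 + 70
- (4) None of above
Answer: 4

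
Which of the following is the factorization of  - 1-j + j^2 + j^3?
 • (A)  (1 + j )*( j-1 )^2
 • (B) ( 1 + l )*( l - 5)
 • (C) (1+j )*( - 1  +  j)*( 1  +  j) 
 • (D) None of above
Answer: C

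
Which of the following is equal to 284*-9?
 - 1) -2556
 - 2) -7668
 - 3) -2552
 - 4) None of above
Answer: 1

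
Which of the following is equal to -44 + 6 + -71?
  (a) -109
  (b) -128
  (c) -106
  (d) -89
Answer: a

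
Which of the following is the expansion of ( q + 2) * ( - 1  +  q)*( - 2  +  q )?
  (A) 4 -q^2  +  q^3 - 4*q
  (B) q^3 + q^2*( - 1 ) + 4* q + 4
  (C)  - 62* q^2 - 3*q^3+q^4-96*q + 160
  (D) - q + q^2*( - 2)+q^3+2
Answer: A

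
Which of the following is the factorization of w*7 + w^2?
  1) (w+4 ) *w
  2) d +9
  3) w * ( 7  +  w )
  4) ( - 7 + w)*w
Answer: 3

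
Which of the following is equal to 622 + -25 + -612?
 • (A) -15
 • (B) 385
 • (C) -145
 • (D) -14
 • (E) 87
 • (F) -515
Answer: A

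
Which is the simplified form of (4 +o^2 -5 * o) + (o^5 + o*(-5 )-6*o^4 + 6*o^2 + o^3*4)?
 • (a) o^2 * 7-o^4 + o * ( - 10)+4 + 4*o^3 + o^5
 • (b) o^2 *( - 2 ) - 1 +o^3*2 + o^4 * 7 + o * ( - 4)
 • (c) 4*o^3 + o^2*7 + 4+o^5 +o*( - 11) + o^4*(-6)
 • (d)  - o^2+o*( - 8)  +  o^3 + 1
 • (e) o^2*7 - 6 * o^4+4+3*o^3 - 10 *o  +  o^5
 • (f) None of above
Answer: f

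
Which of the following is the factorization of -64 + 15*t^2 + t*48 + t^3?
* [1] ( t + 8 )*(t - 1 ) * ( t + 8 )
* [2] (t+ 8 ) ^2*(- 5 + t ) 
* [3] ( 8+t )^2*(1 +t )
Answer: 1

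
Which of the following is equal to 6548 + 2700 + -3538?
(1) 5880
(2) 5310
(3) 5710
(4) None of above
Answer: 3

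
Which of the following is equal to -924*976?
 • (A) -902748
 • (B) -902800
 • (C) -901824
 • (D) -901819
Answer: C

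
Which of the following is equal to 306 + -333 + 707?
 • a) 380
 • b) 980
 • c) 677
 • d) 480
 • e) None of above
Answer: e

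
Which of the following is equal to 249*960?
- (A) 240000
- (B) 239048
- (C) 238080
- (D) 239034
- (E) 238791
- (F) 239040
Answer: F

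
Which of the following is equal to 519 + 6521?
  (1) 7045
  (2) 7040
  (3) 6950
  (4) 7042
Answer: 2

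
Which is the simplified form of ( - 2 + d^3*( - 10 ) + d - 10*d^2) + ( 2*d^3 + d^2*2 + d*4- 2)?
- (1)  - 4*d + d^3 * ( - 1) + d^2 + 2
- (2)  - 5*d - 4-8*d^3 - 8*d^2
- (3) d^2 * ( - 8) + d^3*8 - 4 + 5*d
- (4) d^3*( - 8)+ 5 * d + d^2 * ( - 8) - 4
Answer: 4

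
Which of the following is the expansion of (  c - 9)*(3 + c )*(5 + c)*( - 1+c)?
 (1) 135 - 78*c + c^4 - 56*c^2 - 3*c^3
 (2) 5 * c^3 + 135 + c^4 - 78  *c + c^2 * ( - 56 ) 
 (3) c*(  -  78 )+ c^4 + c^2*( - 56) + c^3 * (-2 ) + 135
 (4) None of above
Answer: 3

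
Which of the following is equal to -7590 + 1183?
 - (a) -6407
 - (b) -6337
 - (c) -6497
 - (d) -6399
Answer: a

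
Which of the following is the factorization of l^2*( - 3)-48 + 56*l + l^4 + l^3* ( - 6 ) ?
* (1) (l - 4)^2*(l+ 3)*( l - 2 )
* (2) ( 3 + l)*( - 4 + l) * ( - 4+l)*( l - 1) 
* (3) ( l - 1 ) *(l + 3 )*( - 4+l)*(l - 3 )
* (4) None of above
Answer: 2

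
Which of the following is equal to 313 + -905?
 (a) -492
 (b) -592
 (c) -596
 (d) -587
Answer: b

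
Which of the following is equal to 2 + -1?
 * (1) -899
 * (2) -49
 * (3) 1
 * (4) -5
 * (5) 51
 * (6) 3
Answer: 3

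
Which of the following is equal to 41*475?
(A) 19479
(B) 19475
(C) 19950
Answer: B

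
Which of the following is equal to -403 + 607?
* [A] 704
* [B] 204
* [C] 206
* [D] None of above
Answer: B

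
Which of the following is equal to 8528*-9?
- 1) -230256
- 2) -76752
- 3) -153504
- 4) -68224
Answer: 2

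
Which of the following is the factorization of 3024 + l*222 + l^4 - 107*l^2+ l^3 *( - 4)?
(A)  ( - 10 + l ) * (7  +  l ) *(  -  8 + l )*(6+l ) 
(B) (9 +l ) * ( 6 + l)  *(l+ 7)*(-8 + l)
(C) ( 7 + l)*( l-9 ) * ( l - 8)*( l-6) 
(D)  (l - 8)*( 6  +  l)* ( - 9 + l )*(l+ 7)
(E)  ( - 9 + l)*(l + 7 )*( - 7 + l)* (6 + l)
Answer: D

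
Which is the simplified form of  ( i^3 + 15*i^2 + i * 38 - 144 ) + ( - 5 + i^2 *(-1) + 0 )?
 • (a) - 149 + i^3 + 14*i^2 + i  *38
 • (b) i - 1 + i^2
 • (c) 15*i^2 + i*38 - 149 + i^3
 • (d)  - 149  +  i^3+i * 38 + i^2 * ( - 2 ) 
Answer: a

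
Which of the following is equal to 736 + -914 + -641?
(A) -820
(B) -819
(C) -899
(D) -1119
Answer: B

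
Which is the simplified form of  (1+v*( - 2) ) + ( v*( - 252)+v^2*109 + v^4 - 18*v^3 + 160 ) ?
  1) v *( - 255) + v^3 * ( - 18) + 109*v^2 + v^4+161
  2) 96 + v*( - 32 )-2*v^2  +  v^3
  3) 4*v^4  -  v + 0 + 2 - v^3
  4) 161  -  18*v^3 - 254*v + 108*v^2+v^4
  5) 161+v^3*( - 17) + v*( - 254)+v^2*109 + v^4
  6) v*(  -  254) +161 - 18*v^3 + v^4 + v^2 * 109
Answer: 6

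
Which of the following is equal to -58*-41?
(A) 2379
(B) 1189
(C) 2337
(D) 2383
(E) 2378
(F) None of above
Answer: E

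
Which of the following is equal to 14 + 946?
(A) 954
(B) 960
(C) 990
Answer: B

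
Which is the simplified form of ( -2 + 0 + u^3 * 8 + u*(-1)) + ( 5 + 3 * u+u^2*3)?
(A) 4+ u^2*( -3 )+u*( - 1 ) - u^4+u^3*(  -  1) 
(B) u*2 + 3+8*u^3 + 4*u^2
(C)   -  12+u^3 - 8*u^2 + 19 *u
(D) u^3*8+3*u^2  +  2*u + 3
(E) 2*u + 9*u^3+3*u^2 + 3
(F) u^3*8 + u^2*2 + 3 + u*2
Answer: D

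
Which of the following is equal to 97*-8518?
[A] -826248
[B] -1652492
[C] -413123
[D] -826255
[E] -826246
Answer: E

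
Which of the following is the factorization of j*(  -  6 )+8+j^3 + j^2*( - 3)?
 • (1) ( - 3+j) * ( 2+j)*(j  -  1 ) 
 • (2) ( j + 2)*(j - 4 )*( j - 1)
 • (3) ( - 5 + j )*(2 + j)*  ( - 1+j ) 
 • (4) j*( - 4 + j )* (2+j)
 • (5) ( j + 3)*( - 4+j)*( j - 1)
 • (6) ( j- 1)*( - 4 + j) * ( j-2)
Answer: 2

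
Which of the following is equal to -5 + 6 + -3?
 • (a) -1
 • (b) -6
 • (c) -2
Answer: c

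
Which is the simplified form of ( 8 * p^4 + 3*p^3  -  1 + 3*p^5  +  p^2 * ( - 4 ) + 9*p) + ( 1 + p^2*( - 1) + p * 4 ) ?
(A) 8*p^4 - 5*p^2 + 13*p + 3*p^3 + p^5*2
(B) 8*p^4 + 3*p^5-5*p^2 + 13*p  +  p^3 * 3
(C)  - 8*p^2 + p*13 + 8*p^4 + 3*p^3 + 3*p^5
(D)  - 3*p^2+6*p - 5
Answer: B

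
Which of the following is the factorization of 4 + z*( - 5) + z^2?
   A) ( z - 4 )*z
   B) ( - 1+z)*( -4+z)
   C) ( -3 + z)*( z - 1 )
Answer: B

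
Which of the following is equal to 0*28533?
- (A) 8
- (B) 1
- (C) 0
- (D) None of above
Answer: C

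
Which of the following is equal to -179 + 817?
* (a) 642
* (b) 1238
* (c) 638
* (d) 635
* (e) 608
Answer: c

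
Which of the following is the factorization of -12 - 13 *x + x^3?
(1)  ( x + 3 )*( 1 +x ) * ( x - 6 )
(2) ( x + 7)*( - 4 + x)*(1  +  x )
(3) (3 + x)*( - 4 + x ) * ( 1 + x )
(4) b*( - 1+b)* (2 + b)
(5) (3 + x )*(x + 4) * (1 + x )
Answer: 3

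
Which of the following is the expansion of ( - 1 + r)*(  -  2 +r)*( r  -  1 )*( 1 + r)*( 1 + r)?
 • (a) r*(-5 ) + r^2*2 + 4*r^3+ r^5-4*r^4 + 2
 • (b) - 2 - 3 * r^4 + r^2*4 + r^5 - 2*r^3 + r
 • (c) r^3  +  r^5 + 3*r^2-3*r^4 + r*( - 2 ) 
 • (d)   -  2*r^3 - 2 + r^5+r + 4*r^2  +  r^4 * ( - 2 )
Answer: d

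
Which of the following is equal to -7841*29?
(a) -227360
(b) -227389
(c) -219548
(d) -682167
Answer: b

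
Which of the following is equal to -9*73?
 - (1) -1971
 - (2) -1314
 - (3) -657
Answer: 3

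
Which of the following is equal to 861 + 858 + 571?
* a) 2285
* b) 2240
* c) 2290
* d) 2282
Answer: c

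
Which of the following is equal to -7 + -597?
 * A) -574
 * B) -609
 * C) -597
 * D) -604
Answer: D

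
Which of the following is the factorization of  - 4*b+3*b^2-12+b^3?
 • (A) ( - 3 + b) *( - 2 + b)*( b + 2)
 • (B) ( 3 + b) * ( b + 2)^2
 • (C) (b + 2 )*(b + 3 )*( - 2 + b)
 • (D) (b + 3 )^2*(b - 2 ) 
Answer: C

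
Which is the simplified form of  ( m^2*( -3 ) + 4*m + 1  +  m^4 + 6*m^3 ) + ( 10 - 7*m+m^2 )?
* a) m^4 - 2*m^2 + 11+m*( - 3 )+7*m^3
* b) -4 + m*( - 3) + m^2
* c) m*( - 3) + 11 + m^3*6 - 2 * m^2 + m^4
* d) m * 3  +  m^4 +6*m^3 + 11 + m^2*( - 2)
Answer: c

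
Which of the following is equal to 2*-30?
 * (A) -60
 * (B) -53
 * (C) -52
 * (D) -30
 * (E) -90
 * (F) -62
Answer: A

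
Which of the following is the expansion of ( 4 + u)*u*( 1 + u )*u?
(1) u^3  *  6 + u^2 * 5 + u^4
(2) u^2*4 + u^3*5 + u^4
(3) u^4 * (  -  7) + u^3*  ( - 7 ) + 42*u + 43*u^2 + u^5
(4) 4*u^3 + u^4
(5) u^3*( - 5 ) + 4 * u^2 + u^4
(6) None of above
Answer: 2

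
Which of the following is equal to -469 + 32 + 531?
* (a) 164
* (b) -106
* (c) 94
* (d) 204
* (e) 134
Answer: c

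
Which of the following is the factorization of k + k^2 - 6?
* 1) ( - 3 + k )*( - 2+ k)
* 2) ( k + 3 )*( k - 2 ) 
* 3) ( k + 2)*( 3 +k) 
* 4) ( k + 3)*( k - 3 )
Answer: 2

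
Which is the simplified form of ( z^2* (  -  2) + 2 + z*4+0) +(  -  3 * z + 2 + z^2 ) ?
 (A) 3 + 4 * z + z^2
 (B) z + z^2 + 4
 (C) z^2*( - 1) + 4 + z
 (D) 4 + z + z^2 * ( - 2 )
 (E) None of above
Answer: C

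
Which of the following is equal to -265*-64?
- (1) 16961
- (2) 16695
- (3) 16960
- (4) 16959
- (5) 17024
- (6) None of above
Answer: 3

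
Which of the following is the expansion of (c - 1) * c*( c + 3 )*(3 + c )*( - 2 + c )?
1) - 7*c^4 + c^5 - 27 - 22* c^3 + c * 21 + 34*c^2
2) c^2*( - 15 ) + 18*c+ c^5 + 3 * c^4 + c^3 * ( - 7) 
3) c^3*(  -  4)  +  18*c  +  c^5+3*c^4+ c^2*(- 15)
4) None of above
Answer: 2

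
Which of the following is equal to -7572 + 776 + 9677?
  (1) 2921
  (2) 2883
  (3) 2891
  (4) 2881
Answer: 4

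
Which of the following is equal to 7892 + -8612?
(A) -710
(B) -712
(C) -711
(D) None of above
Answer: D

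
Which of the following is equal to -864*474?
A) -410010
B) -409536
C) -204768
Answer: B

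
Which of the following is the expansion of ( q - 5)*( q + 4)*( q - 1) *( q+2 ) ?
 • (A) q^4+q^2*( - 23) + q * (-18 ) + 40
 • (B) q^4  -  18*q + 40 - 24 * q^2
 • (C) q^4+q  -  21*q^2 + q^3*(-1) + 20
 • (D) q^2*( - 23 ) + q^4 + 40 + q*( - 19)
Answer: A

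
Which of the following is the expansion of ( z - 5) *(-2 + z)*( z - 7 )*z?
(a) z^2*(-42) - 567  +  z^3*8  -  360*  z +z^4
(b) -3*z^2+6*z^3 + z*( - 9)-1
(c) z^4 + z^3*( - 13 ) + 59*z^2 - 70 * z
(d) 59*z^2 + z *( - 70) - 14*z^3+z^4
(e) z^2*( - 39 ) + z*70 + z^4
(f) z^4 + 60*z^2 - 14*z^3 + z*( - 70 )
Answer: d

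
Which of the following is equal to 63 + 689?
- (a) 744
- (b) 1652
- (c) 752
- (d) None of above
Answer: c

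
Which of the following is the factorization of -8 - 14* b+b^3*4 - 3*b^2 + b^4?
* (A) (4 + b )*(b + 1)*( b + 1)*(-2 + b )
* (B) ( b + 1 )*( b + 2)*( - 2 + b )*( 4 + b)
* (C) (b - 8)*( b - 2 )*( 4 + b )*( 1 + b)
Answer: A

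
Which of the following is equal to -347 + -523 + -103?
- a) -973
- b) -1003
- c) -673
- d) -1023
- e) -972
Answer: a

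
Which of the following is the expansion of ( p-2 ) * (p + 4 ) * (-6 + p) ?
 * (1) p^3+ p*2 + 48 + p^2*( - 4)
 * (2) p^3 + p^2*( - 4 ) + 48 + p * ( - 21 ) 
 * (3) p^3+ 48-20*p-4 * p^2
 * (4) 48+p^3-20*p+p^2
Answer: 3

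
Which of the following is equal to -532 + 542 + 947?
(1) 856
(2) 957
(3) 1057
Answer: 2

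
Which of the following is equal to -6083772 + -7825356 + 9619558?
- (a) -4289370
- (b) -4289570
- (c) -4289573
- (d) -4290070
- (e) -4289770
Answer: b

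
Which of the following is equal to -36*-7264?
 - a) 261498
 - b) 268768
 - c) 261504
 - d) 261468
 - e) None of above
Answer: c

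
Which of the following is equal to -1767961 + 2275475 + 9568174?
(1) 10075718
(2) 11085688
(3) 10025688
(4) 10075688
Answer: 4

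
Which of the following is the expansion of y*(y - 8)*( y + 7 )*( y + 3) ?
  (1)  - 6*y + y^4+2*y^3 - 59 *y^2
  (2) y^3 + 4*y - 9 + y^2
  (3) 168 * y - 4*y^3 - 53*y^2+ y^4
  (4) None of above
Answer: 4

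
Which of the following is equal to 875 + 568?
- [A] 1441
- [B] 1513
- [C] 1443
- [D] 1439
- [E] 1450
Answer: C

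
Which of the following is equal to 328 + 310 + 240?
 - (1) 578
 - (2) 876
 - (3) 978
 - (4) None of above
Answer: 4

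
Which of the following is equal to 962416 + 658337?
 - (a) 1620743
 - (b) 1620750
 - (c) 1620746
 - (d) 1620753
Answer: d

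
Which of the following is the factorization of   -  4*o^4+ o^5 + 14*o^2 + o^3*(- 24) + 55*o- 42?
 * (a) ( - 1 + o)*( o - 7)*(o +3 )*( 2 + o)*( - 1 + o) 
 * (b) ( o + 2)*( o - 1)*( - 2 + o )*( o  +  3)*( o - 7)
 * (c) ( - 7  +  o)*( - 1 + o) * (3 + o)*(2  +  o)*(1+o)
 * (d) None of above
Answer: a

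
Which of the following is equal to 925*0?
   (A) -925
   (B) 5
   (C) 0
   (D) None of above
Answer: C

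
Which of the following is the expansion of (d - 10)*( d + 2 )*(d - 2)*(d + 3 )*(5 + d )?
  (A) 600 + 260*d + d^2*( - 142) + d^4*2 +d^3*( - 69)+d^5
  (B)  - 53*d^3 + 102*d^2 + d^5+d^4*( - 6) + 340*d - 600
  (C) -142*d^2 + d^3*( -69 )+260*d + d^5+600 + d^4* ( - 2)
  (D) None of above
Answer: C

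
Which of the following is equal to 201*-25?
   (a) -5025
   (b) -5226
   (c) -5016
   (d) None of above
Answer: a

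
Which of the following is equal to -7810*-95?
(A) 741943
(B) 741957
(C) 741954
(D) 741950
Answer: D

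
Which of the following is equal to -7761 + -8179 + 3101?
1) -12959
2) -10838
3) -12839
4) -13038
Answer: 3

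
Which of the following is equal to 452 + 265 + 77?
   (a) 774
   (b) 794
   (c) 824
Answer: b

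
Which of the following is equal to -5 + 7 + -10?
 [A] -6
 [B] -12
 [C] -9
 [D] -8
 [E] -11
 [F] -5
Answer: D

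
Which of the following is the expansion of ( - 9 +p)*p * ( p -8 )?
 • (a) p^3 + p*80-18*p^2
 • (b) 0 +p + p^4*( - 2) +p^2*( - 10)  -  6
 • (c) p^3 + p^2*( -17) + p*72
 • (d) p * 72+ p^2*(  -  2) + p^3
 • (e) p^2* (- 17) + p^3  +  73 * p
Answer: c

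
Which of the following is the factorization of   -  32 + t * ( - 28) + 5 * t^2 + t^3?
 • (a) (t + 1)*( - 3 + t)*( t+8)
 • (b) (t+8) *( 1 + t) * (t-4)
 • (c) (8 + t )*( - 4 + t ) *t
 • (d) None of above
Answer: b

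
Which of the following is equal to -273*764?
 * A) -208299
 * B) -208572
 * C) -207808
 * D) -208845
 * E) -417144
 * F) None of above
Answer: B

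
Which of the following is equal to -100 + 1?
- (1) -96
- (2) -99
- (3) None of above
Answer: 2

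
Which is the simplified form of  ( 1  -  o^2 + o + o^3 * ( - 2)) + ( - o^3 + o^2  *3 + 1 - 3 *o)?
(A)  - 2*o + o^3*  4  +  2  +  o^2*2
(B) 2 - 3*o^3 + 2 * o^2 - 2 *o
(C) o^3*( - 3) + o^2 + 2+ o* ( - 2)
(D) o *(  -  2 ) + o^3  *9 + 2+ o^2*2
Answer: B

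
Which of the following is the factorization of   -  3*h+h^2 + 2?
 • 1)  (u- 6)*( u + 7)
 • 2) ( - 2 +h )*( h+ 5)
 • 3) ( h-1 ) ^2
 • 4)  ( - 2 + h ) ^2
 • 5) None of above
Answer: 5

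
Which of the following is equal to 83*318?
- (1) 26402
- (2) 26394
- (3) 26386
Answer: 2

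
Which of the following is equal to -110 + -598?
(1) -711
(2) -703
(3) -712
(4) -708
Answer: 4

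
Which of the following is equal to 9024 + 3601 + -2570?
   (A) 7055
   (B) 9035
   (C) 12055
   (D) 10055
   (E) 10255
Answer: D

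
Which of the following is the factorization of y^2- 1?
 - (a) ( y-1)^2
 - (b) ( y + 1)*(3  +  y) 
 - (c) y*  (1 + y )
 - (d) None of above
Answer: d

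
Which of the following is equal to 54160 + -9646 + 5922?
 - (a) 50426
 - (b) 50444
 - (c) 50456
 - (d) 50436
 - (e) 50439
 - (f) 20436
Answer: d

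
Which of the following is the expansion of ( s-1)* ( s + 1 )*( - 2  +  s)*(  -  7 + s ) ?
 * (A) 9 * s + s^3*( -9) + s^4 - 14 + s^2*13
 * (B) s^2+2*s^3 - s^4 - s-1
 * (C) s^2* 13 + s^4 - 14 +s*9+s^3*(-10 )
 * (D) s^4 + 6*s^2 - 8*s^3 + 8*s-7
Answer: A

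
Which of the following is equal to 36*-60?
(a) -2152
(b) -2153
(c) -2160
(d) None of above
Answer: c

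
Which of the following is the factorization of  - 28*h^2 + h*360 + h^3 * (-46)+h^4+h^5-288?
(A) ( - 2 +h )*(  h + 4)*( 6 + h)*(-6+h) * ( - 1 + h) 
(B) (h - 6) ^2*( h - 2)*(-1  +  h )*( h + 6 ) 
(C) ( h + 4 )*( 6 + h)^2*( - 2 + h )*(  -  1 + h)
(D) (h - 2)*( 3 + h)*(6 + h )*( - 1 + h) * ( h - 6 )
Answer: A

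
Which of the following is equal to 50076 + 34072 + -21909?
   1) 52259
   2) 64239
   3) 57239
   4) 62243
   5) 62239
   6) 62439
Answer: 5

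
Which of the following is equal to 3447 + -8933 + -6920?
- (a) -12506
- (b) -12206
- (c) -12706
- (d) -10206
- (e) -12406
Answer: e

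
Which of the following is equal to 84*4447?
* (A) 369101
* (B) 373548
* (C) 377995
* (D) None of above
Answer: B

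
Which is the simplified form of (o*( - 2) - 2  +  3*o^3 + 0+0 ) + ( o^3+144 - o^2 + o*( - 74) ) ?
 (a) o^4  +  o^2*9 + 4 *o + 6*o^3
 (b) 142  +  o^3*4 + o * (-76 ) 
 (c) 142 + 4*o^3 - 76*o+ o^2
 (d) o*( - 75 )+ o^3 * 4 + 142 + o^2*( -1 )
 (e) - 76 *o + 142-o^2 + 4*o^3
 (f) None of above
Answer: e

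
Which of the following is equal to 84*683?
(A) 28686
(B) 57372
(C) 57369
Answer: B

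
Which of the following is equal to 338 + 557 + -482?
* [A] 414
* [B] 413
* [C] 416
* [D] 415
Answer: B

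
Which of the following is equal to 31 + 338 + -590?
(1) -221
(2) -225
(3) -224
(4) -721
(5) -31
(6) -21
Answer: 1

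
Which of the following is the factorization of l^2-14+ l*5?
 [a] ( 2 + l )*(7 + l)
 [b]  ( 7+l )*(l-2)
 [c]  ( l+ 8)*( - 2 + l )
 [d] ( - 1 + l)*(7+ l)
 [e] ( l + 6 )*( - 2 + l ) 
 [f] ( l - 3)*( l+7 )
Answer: b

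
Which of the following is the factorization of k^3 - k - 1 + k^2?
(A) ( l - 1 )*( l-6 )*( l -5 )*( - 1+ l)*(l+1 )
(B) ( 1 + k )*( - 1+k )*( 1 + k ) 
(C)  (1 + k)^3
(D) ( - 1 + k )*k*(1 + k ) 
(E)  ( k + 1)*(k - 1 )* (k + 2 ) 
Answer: B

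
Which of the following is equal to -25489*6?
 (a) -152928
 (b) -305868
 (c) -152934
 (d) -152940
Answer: c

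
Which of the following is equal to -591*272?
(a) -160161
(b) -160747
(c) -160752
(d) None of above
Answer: c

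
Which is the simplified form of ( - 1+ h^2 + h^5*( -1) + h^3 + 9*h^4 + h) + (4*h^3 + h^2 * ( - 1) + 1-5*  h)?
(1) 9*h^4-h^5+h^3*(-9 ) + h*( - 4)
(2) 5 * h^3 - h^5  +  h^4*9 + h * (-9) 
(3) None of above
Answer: 3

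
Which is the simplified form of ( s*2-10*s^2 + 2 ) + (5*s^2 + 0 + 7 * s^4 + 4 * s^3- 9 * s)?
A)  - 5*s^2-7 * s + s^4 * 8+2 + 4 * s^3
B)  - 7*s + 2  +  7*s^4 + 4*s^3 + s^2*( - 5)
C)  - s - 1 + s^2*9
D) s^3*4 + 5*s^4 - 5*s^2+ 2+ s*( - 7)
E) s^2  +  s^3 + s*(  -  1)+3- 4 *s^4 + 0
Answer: B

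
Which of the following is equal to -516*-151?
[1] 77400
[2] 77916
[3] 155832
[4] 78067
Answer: 2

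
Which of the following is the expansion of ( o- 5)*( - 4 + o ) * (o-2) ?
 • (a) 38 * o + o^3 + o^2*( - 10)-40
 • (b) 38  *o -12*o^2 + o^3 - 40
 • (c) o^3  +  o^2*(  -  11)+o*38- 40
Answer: c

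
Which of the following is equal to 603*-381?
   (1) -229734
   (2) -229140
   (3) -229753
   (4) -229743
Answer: 4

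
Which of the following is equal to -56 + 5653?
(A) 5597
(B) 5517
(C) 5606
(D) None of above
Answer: A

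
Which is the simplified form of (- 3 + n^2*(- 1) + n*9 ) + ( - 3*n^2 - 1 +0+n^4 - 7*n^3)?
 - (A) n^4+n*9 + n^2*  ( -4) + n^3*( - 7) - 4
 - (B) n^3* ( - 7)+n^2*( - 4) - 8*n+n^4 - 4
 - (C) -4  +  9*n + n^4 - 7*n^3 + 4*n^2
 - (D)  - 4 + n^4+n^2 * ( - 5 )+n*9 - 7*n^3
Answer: A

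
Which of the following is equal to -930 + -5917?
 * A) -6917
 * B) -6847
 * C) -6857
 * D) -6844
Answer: B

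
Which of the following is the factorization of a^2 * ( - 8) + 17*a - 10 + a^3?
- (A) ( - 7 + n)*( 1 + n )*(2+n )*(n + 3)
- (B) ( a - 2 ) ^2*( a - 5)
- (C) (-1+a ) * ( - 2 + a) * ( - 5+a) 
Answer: C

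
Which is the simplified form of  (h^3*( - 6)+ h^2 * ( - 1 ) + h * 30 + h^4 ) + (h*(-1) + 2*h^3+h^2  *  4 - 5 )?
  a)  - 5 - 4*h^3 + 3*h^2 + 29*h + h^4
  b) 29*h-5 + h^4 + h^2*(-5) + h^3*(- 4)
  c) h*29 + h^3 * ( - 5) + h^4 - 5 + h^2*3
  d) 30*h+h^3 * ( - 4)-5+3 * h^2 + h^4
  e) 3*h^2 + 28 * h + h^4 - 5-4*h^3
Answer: a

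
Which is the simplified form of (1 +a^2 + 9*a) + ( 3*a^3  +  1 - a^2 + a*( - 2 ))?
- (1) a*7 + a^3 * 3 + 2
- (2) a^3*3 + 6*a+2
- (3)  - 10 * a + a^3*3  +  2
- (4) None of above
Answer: 1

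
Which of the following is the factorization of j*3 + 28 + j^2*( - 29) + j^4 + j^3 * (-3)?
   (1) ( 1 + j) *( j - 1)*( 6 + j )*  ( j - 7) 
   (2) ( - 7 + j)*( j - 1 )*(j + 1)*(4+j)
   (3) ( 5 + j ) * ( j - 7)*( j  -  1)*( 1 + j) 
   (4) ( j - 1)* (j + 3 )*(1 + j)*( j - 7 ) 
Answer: 2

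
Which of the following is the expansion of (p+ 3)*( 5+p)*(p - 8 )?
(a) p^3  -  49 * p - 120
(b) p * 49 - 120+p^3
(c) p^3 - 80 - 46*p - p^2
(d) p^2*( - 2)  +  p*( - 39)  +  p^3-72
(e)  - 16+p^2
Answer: a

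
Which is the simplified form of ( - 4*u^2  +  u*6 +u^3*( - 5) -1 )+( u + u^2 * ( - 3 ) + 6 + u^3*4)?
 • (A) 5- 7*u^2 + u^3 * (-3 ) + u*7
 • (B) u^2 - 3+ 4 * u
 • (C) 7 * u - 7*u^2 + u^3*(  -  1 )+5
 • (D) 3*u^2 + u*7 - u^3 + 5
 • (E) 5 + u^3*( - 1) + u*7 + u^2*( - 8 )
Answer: C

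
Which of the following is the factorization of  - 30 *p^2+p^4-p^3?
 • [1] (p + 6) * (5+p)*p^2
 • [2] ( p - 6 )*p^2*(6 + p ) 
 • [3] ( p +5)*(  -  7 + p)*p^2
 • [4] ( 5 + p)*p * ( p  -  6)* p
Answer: 4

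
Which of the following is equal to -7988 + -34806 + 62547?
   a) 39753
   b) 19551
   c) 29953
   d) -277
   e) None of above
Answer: e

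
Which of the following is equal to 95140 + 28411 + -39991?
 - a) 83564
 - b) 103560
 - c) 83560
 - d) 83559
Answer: c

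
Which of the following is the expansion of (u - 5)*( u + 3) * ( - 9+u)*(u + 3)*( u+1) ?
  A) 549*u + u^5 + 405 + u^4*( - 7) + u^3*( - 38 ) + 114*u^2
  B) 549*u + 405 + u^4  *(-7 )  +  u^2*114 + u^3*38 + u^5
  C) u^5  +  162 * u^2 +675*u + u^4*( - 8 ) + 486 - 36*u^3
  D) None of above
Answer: A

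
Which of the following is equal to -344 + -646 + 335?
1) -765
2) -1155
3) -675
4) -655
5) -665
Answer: 4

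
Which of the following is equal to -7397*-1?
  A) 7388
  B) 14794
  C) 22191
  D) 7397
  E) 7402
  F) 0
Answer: D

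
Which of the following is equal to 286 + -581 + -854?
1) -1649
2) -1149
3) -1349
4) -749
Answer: 2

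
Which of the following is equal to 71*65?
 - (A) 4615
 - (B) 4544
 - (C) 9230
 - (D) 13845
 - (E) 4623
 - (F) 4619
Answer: A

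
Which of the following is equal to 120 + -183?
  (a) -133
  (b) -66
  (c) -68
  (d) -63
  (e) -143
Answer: d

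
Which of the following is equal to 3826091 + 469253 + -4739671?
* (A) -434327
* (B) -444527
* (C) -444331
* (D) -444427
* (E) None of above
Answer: E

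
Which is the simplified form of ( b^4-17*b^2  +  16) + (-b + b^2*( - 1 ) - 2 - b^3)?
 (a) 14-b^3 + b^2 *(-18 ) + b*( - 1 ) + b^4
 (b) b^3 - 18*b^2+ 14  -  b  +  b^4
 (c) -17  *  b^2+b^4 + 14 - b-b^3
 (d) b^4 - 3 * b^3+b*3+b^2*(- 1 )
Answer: a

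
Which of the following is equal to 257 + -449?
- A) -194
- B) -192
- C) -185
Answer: B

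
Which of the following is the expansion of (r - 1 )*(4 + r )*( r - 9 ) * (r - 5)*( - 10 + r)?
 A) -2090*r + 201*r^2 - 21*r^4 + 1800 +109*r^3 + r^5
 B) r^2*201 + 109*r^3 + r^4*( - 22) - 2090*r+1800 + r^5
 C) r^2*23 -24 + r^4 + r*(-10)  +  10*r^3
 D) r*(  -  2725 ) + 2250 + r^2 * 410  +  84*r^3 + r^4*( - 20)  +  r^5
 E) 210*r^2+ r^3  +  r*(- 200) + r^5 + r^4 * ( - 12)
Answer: A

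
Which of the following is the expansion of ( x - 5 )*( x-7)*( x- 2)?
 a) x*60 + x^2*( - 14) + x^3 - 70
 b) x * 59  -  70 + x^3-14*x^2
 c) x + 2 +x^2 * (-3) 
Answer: b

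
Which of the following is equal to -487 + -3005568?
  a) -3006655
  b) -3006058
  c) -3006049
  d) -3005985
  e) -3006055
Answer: e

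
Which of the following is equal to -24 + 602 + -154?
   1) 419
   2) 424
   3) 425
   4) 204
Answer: 2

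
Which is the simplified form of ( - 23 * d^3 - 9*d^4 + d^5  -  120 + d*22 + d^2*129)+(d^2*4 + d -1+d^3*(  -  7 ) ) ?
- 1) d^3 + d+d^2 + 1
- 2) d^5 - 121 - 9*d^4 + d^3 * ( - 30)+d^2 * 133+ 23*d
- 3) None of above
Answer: 2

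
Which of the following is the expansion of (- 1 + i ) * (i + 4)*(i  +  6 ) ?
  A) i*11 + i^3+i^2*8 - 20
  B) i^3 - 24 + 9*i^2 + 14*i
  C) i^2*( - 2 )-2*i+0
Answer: B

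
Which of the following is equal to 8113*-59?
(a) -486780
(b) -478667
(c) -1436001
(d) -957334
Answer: b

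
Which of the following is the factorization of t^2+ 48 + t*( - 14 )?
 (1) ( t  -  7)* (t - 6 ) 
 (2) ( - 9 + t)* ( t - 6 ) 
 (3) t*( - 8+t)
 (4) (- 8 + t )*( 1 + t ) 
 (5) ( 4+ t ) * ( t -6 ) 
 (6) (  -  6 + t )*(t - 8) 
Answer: 6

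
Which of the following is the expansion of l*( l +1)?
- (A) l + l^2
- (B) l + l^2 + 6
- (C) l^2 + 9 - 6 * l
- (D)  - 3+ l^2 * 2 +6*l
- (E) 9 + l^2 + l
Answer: A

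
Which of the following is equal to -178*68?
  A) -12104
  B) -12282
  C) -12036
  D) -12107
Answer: A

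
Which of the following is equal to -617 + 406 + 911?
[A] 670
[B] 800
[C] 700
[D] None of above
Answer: C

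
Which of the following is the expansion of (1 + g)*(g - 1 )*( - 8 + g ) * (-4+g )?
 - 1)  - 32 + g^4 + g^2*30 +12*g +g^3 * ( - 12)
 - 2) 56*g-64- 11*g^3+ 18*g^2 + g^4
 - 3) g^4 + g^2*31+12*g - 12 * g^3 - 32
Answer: 3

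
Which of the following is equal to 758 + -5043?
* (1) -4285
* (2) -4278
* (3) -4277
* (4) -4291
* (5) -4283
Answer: 1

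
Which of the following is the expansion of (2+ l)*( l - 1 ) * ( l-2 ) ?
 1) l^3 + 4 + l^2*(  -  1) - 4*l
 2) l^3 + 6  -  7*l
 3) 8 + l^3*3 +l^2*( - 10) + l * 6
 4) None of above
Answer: 1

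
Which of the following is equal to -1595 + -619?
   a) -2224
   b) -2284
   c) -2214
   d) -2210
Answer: c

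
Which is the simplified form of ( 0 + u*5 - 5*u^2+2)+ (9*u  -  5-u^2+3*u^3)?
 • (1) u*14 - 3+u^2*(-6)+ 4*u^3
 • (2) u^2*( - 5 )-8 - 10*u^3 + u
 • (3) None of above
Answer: 3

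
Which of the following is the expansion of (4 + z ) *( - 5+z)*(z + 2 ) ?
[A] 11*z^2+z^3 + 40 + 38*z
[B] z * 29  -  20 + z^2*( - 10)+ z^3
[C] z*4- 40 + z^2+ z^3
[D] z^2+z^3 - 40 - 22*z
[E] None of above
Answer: D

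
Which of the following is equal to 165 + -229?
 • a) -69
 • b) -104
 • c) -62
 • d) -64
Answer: d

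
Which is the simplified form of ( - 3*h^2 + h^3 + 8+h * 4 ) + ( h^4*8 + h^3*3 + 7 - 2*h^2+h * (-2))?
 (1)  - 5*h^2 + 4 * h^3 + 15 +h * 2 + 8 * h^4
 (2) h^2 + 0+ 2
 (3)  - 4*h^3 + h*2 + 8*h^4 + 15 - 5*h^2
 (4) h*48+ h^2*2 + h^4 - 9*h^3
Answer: 1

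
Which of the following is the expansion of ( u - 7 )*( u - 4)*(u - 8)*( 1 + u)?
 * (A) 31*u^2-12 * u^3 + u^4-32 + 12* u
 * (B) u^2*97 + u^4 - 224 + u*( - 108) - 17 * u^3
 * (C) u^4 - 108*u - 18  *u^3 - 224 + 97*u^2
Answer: C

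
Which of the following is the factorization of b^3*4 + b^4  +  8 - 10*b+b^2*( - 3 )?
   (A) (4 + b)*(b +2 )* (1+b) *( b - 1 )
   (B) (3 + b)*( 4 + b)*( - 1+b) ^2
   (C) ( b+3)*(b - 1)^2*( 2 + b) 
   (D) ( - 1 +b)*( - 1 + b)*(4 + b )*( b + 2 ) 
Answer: D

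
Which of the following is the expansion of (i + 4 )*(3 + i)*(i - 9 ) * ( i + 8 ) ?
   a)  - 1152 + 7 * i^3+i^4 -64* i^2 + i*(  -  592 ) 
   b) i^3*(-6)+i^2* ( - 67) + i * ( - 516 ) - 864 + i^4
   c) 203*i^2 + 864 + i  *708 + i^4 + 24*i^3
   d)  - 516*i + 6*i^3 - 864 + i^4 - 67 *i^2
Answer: d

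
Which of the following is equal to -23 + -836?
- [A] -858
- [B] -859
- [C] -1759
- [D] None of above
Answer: B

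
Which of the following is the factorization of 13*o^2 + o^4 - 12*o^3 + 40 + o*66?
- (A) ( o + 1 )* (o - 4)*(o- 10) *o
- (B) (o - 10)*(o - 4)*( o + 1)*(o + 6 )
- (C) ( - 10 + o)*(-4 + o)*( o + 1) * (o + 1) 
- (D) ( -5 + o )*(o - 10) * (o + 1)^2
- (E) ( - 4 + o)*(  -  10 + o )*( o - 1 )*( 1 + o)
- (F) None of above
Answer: C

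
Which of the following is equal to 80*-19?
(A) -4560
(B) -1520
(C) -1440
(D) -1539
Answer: B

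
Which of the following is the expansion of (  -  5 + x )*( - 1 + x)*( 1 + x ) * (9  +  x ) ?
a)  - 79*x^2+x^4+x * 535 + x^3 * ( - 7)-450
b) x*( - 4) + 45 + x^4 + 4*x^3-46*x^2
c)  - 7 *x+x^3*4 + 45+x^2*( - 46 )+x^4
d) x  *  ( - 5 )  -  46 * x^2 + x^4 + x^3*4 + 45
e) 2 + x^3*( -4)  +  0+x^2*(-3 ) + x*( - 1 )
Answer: b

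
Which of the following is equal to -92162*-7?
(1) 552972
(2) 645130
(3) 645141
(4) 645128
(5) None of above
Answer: 5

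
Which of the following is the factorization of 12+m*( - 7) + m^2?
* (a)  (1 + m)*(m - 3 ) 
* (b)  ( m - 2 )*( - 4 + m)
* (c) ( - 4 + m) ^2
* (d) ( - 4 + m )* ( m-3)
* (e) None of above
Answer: d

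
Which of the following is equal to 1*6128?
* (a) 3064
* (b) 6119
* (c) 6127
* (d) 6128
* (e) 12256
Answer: d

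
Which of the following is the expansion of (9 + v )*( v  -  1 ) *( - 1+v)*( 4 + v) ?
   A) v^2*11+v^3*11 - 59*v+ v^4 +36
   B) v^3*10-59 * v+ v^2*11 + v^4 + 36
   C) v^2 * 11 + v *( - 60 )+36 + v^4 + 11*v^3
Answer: A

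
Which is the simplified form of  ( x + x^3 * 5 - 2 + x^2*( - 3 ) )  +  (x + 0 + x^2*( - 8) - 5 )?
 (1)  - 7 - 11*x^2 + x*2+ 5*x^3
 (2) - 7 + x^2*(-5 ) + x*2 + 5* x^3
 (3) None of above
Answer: 1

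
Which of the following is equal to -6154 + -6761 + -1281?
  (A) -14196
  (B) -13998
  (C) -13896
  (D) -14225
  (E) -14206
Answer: A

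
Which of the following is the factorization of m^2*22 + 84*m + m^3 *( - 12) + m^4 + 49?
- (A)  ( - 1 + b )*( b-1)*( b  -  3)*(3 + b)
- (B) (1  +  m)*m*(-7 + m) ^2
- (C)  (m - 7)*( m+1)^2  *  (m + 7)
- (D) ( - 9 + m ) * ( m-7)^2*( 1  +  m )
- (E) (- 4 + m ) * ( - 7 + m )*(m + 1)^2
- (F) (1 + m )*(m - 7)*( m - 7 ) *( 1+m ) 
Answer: F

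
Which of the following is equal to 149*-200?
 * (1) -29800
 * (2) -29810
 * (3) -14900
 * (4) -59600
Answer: 1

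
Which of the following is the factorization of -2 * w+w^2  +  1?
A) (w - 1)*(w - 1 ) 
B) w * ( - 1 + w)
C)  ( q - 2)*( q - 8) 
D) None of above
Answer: A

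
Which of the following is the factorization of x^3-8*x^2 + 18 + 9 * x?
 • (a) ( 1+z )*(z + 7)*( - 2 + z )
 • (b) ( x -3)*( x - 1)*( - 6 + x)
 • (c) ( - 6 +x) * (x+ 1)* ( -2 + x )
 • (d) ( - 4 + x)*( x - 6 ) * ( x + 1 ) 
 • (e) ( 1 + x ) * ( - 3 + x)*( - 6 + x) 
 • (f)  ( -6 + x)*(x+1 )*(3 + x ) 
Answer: e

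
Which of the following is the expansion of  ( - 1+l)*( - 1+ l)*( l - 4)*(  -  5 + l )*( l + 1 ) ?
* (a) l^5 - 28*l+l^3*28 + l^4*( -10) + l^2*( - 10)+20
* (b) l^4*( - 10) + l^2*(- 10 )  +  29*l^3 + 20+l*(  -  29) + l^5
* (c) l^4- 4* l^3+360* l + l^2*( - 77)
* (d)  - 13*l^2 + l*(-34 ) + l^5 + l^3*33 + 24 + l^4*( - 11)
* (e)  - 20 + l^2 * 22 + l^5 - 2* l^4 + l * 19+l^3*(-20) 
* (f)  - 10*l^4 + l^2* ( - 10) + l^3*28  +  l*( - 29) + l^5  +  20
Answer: f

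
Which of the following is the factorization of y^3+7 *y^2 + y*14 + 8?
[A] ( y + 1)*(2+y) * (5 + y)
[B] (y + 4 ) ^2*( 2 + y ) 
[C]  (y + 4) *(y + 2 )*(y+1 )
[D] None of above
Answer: C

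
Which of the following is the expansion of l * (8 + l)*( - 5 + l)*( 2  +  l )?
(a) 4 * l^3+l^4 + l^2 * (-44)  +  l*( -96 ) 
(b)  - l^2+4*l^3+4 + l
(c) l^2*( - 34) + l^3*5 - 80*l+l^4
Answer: c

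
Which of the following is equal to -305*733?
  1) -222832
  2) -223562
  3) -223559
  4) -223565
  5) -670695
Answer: 4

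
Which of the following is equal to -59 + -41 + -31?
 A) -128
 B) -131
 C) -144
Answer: B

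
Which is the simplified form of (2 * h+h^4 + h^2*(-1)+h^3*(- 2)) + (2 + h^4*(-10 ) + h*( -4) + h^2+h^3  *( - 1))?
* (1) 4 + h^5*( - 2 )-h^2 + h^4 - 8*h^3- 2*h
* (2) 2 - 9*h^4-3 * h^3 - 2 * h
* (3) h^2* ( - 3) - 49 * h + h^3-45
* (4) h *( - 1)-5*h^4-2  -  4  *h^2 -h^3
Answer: 2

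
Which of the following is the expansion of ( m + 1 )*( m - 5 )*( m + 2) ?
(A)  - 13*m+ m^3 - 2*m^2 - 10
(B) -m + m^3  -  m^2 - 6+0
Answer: A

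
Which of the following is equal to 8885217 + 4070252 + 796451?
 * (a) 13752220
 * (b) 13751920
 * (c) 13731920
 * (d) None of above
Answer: b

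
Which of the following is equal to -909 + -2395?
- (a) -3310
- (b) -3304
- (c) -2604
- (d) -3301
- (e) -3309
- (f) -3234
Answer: b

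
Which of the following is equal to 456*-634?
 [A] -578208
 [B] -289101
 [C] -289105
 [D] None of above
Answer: D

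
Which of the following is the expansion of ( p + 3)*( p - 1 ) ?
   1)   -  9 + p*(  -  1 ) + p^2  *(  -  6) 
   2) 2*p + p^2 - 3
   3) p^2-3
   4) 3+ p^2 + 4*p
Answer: 2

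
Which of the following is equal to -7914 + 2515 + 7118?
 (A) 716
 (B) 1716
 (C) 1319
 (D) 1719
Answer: D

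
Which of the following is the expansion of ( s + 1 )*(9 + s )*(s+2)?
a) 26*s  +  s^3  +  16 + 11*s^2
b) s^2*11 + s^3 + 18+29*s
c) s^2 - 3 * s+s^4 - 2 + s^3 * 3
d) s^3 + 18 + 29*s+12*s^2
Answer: d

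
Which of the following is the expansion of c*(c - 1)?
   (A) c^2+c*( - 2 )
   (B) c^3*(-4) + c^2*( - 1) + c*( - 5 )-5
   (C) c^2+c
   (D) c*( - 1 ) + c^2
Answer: D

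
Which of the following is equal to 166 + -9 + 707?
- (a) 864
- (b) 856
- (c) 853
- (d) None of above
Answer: a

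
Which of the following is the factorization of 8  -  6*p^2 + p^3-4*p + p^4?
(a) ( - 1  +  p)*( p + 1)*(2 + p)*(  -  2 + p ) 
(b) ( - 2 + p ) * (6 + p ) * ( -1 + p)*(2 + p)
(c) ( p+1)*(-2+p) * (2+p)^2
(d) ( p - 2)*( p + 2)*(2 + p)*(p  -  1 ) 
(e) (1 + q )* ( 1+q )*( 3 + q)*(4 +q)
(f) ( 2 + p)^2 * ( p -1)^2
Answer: d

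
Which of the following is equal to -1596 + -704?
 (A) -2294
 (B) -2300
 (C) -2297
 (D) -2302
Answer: B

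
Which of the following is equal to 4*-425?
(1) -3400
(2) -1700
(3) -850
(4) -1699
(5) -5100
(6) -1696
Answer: 2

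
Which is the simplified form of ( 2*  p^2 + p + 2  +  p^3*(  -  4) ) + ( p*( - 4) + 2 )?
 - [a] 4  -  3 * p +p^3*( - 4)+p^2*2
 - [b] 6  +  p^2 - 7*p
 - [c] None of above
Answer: a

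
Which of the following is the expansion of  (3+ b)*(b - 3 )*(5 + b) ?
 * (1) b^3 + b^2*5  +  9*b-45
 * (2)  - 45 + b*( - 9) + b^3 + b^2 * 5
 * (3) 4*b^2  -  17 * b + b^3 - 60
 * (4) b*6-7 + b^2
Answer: 2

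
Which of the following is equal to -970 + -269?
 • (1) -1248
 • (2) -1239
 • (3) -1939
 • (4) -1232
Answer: 2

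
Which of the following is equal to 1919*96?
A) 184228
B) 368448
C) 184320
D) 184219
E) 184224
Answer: E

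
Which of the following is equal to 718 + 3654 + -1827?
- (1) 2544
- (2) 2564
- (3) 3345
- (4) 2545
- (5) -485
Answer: 4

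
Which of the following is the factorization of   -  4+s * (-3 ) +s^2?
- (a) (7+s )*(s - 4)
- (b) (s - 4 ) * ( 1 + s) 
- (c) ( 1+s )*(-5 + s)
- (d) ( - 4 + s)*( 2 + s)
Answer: b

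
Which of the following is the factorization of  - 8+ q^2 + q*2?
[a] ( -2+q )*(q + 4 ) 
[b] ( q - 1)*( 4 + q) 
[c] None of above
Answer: a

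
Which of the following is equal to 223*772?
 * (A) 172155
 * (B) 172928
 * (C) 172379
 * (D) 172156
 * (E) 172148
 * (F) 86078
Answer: D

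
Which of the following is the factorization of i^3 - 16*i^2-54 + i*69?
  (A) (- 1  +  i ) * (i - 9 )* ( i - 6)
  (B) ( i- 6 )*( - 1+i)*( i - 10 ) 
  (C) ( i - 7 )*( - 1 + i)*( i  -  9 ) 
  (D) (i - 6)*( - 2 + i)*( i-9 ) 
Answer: A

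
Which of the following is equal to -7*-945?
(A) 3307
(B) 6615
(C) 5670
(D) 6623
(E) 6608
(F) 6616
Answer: B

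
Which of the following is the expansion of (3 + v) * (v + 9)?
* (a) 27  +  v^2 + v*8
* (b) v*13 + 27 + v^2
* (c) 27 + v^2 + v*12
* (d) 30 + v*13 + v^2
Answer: c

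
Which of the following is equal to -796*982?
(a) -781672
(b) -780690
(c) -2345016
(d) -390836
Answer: a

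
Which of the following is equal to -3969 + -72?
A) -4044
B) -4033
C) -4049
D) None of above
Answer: D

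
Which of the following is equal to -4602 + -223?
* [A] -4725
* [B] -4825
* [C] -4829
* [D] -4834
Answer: B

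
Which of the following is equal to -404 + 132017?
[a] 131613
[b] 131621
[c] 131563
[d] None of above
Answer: a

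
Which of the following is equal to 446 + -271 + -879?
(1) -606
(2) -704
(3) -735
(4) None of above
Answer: 2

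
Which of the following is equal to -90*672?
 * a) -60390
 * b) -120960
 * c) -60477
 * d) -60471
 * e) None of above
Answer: e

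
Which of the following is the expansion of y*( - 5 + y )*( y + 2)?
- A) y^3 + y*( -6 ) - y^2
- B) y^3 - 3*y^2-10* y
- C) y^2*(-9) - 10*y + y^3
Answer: B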